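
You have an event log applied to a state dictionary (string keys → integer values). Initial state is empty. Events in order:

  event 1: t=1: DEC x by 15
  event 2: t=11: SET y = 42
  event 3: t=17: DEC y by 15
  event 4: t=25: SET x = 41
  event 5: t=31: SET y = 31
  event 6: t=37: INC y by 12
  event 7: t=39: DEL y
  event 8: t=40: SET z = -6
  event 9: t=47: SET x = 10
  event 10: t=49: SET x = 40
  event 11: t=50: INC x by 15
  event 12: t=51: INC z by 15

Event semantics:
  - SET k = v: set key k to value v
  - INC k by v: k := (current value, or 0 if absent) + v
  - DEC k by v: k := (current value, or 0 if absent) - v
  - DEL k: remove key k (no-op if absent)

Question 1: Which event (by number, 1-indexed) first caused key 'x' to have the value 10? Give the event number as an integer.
Answer: 9

Derivation:
Looking for first event where x becomes 10:
  event 1: x = -15
  event 2: x = -15
  event 3: x = -15
  event 4: x = 41
  event 5: x = 41
  event 6: x = 41
  event 7: x = 41
  event 8: x = 41
  event 9: x 41 -> 10  <-- first match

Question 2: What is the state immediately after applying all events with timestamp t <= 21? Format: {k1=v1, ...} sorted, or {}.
Answer: {x=-15, y=27}

Derivation:
Apply events with t <= 21 (3 events):
  after event 1 (t=1: DEC x by 15): {x=-15}
  after event 2 (t=11: SET y = 42): {x=-15, y=42}
  after event 3 (t=17: DEC y by 15): {x=-15, y=27}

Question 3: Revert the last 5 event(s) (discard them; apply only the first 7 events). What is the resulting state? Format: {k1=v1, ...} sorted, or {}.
Answer: {x=41}

Derivation:
Keep first 7 events (discard last 5):
  after event 1 (t=1: DEC x by 15): {x=-15}
  after event 2 (t=11: SET y = 42): {x=-15, y=42}
  after event 3 (t=17: DEC y by 15): {x=-15, y=27}
  after event 4 (t=25: SET x = 41): {x=41, y=27}
  after event 5 (t=31: SET y = 31): {x=41, y=31}
  after event 6 (t=37: INC y by 12): {x=41, y=43}
  after event 7 (t=39: DEL y): {x=41}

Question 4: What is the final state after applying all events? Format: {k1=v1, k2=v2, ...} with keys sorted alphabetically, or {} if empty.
Answer: {x=55, z=9}

Derivation:
  after event 1 (t=1: DEC x by 15): {x=-15}
  after event 2 (t=11: SET y = 42): {x=-15, y=42}
  after event 3 (t=17: DEC y by 15): {x=-15, y=27}
  after event 4 (t=25: SET x = 41): {x=41, y=27}
  after event 5 (t=31: SET y = 31): {x=41, y=31}
  after event 6 (t=37: INC y by 12): {x=41, y=43}
  after event 7 (t=39: DEL y): {x=41}
  after event 8 (t=40: SET z = -6): {x=41, z=-6}
  after event 9 (t=47: SET x = 10): {x=10, z=-6}
  after event 10 (t=49: SET x = 40): {x=40, z=-6}
  after event 11 (t=50: INC x by 15): {x=55, z=-6}
  after event 12 (t=51: INC z by 15): {x=55, z=9}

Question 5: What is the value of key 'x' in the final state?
Answer: 55

Derivation:
Track key 'x' through all 12 events:
  event 1 (t=1: DEC x by 15): x (absent) -> -15
  event 2 (t=11: SET y = 42): x unchanged
  event 3 (t=17: DEC y by 15): x unchanged
  event 4 (t=25: SET x = 41): x -15 -> 41
  event 5 (t=31: SET y = 31): x unchanged
  event 6 (t=37: INC y by 12): x unchanged
  event 7 (t=39: DEL y): x unchanged
  event 8 (t=40: SET z = -6): x unchanged
  event 9 (t=47: SET x = 10): x 41 -> 10
  event 10 (t=49: SET x = 40): x 10 -> 40
  event 11 (t=50: INC x by 15): x 40 -> 55
  event 12 (t=51: INC z by 15): x unchanged
Final: x = 55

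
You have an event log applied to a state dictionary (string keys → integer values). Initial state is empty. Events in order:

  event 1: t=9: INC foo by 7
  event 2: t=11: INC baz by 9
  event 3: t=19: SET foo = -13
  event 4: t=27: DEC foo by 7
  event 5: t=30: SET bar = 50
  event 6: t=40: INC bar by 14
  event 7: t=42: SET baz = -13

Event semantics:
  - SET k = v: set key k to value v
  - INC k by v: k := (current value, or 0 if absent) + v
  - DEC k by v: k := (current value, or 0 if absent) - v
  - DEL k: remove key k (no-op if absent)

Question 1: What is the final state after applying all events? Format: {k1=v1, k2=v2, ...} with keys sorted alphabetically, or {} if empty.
  after event 1 (t=9: INC foo by 7): {foo=7}
  after event 2 (t=11: INC baz by 9): {baz=9, foo=7}
  after event 3 (t=19: SET foo = -13): {baz=9, foo=-13}
  after event 4 (t=27: DEC foo by 7): {baz=9, foo=-20}
  after event 5 (t=30: SET bar = 50): {bar=50, baz=9, foo=-20}
  after event 6 (t=40: INC bar by 14): {bar=64, baz=9, foo=-20}
  after event 7 (t=42: SET baz = -13): {bar=64, baz=-13, foo=-20}

Answer: {bar=64, baz=-13, foo=-20}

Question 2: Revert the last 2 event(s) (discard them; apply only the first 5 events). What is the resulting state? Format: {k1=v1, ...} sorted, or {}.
Answer: {bar=50, baz=9, foo=-20}

Derivation:
Keep first 5 events (discard last 2):
  after event 1 (t=9: INC foo by 7): {foo=7}
  after event 2 (t=11: INC baz by 9): {baz=9, foo=7}
  after event 3 (t=19: SET foo = -13): {baz=9, foo=-13}
  after event 4 (t=27: DEC foo by 7): {baz=9, foo=-20}
  after event 5 (t=30: SET bar = 50): {bar=50, baz=9, foo=-20}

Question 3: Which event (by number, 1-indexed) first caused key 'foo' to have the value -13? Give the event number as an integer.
Answer: 3

Derivation:
Looking for first event where foo becomes -13:
  event 1: foo = 7
  event 2: foo = 7
  event 3: foo 7 -> -13  <-- first match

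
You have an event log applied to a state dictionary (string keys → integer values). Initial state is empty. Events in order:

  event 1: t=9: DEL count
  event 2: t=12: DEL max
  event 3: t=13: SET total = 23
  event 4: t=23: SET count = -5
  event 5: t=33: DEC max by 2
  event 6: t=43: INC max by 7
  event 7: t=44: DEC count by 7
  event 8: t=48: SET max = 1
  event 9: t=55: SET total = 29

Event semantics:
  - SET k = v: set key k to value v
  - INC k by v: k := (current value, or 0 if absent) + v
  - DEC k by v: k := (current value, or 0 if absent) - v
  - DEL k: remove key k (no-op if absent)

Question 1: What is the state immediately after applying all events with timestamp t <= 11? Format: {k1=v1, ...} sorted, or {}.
Answer: {}

Derivation:
Apply events with t <= 11 (1 events):
  after event 1 (t=9: DEL count): {}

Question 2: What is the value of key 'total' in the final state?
Track key 'total' through all 9 events:
  event 1 (t=9: DEL count): total unchanged
  event 2 (t=12: DEL max): total unchanged
  event 3 (t=13: SET total = 23): total (absent) -> 23
  event 4 (t=23: SET count = -5): total unchanged
  event 5 (t=33: DEC max by 2): total unchanged
  event 6 (t=43: INC max by 7): total unchanged
  event 7 (t=44: DEC count by 7): total unchanged
  event 8 (t=48: SET max = 1): total unchanged
  event 9 (t=55: SET total = 29): total 23 -> 29
Final: total = 29

Answer: 29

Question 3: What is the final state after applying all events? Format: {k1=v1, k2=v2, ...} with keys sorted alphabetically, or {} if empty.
Answer: {count=-12, max=1, total=29}

Derivation:
  after event 1 (t=9: DEL count): {}
  after event 2 (t=12: DEL max): {}
  after event 3 (t=13: SET total = 23): {total=23}
  after event 4 (t=23: SET count = -5): {count=-5, total=23}
  after event 5 (t=33: DEC max by 2): {count=-5, max=-2, total=23}
  after event 6 (t=43: INC max by 7): {count=-5, max=5, total=23}
  after event 7 (t=44: DEC count by 7): {count=-12, max=5, total=23}
  after event 8 (t=48: SET max = 1): {count=-12, max=1, total=23}
  after event 9 (t=55: SET total = 29): {count=-12, max=1, total=29}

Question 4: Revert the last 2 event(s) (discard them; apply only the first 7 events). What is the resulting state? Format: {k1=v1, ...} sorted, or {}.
Answer: {count=-12, max=5, total=23}

Derivation:
Keep first 7 events (discard last 2):
  after event 1 (t=9: DEL count): {}
  after event 2 (t=12: DEL max): {}
  after event 3 (t=13: SET total = 23): {total=23}
  after event 4 (t=23: SET count = -5): {count=-5, total=23}
  after event 5 (t=33: DEC max by 2): {count=-5, max=-2, total=23}
  after event 6 (t=43: INC max by 7): {count=-5, max=5, total=23}
  after event 7 (t=44: DEC count by 7): {count=-12, max=5, total=23}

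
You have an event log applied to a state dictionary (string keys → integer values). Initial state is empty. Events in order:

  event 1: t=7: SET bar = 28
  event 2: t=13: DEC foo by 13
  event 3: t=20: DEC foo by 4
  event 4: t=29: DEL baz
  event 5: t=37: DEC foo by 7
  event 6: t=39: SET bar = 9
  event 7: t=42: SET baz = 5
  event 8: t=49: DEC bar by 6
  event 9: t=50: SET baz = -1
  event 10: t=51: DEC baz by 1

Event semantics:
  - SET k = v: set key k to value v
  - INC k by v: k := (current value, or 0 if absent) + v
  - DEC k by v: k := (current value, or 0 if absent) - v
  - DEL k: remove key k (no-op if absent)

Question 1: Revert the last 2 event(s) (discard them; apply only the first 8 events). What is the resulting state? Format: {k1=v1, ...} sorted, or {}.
Keep first 8 events (discard last 2):
  after event 1 (t=7: SET bar = 28): {bar=28}
  after event 2 (t=13: DEC foo by 13): {bar=28, foo=-13}
  after event 3 (t=20: DEC foo by 4): {bar=28, foo=-17}
  after event 4 (t=29: DEL baz): {bar=28, foo=-17}
  after event 5 (t=37: DEC foo by 7): {bar=28, foo=-24}
  after event 6 (t=39: SET bar = 9): {bar=9, foo=-24}
  after event 7 (t=42: SET baz = 5): {bar=9, baz=5, foo=-24}
  after event 8 (t=49: DEC bar by 6): {bar=3, baz=5, foo=-24}

Answer: {bar=3, baz=5, foo=-24}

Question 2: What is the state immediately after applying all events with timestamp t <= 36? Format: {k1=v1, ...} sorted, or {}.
Answer: {bar=28, foo=-17}

Derivation:
Apply events with t <= 36 (4 events):
  after event 1 (t=7: SET bar = 28): {bar=28}
  after event 2 (t=13: DEC foo by 13): {bar=28, foo=-13}
  after event 3 (t=20: DEC foo by 4): {bar=28, foo=-17}
  after event 4 (t=29: DEL baz): {bar=28, foo=-17}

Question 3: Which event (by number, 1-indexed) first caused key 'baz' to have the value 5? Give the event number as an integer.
Looking for first event where baz becomes 5:
  event 7: baz (absent) -> 5  <-- first match

Answer: 7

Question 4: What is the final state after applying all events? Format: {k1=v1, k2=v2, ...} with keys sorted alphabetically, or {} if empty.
  after event 1 (t=7: SET bar = 28): {bar=28}
  after event 2 (t=13: DEC foo by 13): {bar=28, foo=-13}
  after event 3 (t=20: DEC foo by 4): {bar=28, foo=-17}
  after event 4 (t=29: DEL baz): {bar=28, foo=-17}
  after event 5 (t=37: DEC foo by 7): {bar=28, foo=-24}
  after event 6 (t=39: SET bar = 9): {bar=9, foo=-24}
  after event 7 (t=42: SET baz = 5): {bar=9, baz=5, foo=-24}
  after event 8 (t=49: DEC bar by 6): {bar=3, baz=5, foo=-24}
  after event 9 (t=50: SET baz = -1): {bar=3, baz=-1, foo=-24}
  after event 10 (t=51: DEC baz by 1): {bar=3, baz=-2, foo=-24}

Answer: {bar=3, baz=-2, foo=-24}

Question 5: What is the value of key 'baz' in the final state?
Answer: -2

Derivation:
Track key 'baz' through all 10 events:
  event 1 (t=7: SET bar = 28): baz unchanged
  event 2 (t=13: DEC foo by 13): baz unchanged
  event 3 (t=20: DEC foo by 4): baz unchanged
  event 4 (t=29: DEL baz): baz (absent) -> (absent)
  event 5 (t=37: DEC foo by 7): baz unchanged
  event 6 (t=39: SET bar = 9): baz unchanged
  event 7 (t=42: SET baz = 5): baz (absent) -> 5
  event 8 (t=49: DEC bar by 6): baz unchanged
  event 9 (t=50: SET baz = -1): baz 5 -> -1
  event 10 (t=51: DEC baz by 1): baz -1 -> -2
Final: baz = -2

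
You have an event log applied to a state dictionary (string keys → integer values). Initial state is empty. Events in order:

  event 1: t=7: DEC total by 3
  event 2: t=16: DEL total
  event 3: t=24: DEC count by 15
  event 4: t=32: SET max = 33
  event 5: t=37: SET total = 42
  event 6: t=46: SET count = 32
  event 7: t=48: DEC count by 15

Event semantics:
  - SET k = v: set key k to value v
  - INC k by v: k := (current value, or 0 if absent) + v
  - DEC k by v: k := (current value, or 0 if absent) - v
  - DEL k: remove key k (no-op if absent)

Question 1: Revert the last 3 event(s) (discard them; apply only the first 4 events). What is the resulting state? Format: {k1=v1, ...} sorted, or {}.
Keep first 4 events (discard last 3):
  after event 1 (t=7: DEC total by 3): {total=-3}
  after event 2 (t=16: DEL total): {}
  after event 3 (t=24: DEC count by 15): {count=-15}
  after event 4 (t=32: SET max = 33): {count=-15, max=33}

Answer: {count=-15, max=33}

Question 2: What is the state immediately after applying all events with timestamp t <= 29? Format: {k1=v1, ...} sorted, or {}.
Answer: {count=-15}

Derivation:
Apply events with t <= 29 (3 events):
  after event 1 (t=7: DEC total by 3): {total=-3}
  after event 2 (t=16: DEL total): {}
  after event 3 (t=24: DEC count by 15): {count=-15}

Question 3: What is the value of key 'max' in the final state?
Track key 'max' through all 7 events:
  event 1 (t=7: DEC total by 3): max unchanged
  event 2 (t=16: DEL total): max unchanged
  event 3 (t=24: DEC count by 15): max unchanged
  event 4 (t=32: SET max = 33): max (absent) -> 33
  event 5 (t=37: SET total = 42): max unchanged
  event 6 (t=46: SET count = 32): max unchanged
  event 7 (t=48: DEC count by 15): max unchanged
Final: max = 33

Answer: 33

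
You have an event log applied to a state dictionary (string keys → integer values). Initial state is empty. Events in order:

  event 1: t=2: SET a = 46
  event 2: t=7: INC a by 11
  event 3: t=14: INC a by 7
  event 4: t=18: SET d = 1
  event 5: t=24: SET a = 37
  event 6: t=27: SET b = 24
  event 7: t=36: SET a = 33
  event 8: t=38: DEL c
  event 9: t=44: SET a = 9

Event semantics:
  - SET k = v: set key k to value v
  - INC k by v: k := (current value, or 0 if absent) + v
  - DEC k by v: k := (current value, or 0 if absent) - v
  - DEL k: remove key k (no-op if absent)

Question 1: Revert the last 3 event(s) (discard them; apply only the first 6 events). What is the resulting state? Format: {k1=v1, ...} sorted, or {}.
Answer: {a=37, b=24, d=1}

Derivation:
Keep first 6 events (discard last 3):
  after event 1 (t=2: SET a = 46): {a=46}
  after event 2 (t=7: INC a by 11): {a=57}
  after event 3 (t=14: INC a by 7): {a=64}
  after event 4 (t=18: SET d = 1): {a=64, d=1}
  after event 5 (t=24: SET a = 37): {a=37, d=1}
  after event 6 (t=27: SET b = 24): {a=37, b=24, d=1}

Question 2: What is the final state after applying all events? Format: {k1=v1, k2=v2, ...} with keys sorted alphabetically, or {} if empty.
Answer: {a=9, b=24, d=1}

Derivation:
  after event 1 (t=2: SET a = 46): {a=46}
  after event 2 (t=7: INC a by 11): {a=57}
  after event 3 (t=14: INC a by 7): {a=64}
  after event 4 (t=18: SET d = 1): {a=64, d=1}
  after event 5 (t=24: SET a = 37): {a=37, d=1}
  after event 6 (t=27: SET b = 24): {a=37, b=24, d=1}
  after event 7 (t=36: SET a = 33): {a=33, b=24, d=1}
  after event 8 (t=38: DEL c): {a=33, b=24, d=1}
  after event 9 (t=44: SET a = 9): {a=9, b=24, d=1}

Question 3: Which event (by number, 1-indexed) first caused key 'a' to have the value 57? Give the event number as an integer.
Answer: 2

Derivation:
Looking for first event where a becomes 57:
  event 1: a = 46
  event 2: a 46 -> 57  <-- first match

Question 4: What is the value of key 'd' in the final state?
Track key 'd' through all 9 events:
  event 1 (t=2: SET a = 46): d unchanged
  event 2 (t=7: INC a by 11): d unchanged
  event 3 (t=14: INC a by 7): d unchanged
  event 4 (t=18: SET d = 1): d (absent) -> 1
  event 5 (t=24: SET a = 37): d unchanged
  event 6 (t=27: SET b = 24): d unchanged
  event 7 (t=36: SET a = 33): d unchanged
  event 8 (t=38: DEL c): d unchanged
  event 9 (t=44: SET a = 9): d unchanged
Final: d = 1

Answer: 1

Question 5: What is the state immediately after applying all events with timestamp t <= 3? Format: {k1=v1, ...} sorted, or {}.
Apply events with t <= 3 (1 events):
  after event 1 (t=2: SET a = 46): {a=46}

Answer: {a=46}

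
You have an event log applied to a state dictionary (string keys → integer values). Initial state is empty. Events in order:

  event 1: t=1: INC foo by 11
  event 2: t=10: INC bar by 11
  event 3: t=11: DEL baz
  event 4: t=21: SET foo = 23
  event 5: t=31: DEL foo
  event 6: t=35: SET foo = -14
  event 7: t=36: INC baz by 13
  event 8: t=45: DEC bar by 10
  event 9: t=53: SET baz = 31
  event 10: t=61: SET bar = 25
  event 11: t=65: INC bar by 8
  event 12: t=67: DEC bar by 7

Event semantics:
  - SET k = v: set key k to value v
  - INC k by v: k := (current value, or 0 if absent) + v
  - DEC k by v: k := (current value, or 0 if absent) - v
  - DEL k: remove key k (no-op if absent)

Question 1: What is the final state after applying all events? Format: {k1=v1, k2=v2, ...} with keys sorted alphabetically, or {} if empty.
  after event 1 (t=1: INC foo by 11): {foo=11}
  after event 2 (t=10: INC bar by 11): {bar=11, foo=11}
  after event 3 (t=11: DEL baz): {bar=11, foo=11}
  after event 4 (t=21: SET foo = 23): {bar=11, foo=23}
  after event 5 (t=31: DEL foo): {bar=11}
  after event 6 (t=35: SET foo = -14): {bar=11, foo=-14}
  after event 7 (t=36: INC baz by 13): {bar=11, baz=13, foo=-14}
  after event 8 (t=45: DEC bar by 10): {bar=1, baz=13, foo=-14}
  after event 9 (t=53: SET baz = 31): {bar=1, baz=31, foo=-14}
  after event 10 (t=61: SET bar = 25): {bar=25, baz=31, foo=-14}
  after event 11 (t=65: INC bar by 8): {bar=33, baz=31, foo=-14}
  after event 12 (t=67: DEC bar by 7): {bar=26, baz=31, foo=-14}

Answer: {bar=26, baz=31, foo=-14}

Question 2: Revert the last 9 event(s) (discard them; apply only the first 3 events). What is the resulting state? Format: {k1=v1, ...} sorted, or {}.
Keep first 3 events (discard last 9):
  after event 1 (t=1: INC foo by 11): {foo=11}
  after event 2 (t=10: INC bar by 11): {bar=11, foo=11}
  after event 3 (t=11: DEL baz): {bar=11, foo=11}

Answer: {bar=11, foo=11}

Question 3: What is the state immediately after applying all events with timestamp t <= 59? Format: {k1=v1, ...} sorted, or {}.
Apply events with t <= 59 (9 events):
  after event 1 (t=1: INC foo by 11): {foo=11}
  after event 2 (t=10: INC bar by 11): {bar=11, foo=11}
  after event 3 (t=11: DEL baz): {bar=11, foo=11}
  after event 4 (t=21: SET foo = 23): {bar=11, foo=23}
  after event 5 (t=31: DEL foo): {bar=11}
  after event 6 (t=35: SET foo = -14): {bar=11, foo=-14}
  after event 7 (t=36: INC baz by 13): {bar=11, baz=13, foo=-14}
  after event 8 (t=45: DEC bar by 10): {bar=1, baz=13, foo=-14}
  after event 9 (t=53: SET baz = 31): {bar=1, baz=31, foo=-14}

Answer: {bar=1, baz=31, foo=-14}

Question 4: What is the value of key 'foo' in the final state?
Track key 'foo' through all 12 events:
  event 1 (t=1: INC foo by 11): foo (absent) -> 11
  event 2 (t=10: INC bar by 11): foo unchanged
  event 3 (t=11: DEL baz): foo unchanged
  event 4 (t=21: SET foo = 23): foo 11 -> 23
  event 5 (t=31: DEL foo): foo 23 -> (absent)
  event 6 (t=35: SET foo = -14): foo (absent) -> -14
  event 7 (t=36: INC baz by 13): foo unchanged
  event 8 (t=45: DEC bar by 10): foo unchanged
  event 9 (t=53: SET baz = 31): foo unchanged
  event 10 (t=61: SET bar = 25): foo unchanged
  event 11 (t=65: INC bar by 8): foo unchanged
  event 12 (t=67: DEC bar by 7): foo unchanged
Final: foo = -14

Answer: -14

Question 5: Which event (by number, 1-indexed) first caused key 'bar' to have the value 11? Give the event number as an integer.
Answer: 2

Derivation:
Looking for first event where bar becomes 11:
  event 2: bar (absent) -> 11  <-- first match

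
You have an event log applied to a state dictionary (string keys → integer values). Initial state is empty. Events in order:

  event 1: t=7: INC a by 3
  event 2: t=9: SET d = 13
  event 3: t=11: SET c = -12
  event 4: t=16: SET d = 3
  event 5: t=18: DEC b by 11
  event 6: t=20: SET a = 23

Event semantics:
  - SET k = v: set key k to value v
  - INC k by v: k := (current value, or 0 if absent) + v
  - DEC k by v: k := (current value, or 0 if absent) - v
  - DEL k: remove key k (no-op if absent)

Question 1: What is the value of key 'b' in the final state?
Answer: -11

Derivation:
Track key 'b' through all 6 events:
  event 1 (t=7: INC a by 3): b unchanged
  event 2 (t=9: SET d = 13): b unchanged
  event 3 (t=11: SET c = -12): b unchanged
  event 4 (t=16: SET d = 3): b unchanged
  event 5 (t=18: DEC b by 11): b (absent) -> -11
  event 6 (t=20: SET a = 23): b unchanged
Final: b = -11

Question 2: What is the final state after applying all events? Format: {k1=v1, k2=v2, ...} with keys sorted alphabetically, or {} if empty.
  after event 1 (t=7: INC a by 3): {a=3}
  after event 2 (t=9: SET d = 13): {a=3, d=13}
  after event 3 (t=11: SET c = -12): {a=3, c=-12, d=13}
  after event 4 (t=16: SET d = 3): {a=3, c=-12, d=3}
  after event 5 (t=18: DEC b by 11): {a=3, b=-11, c=-12, d=3}
  after event 6 (t=20: SET a = 23): {a=23, b=-11, c=-12, d=3}

Answer: {a=23, b=-11, c=-12, d=3}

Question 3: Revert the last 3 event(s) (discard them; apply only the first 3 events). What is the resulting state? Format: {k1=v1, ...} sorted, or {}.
Keep first 3 events (discard last 3):
  after event 1 (t=7: INC a by 3): {a=3}
  after event 2 (t=9: SET d = 13): {a=3, d=13}
  after event 3 (t=11: SET c = -12): {a=3, c=-12, d=13}

Answer: {a=3, c=-12, d=13}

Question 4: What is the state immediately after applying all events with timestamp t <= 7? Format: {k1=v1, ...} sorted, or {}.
Answer: {a=3}

Derivation:
Apply events with t <= 7 (1 events):
  after event 1 (t=7: INC a by 3): {a=3}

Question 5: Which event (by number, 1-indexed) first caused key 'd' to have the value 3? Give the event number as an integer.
Answer: 4

Derivation:
Looking for first event where d becomes 3:
  event 2: d = 13
  event 3: d = 13
  event 4: d 13 -> 3  <-- first match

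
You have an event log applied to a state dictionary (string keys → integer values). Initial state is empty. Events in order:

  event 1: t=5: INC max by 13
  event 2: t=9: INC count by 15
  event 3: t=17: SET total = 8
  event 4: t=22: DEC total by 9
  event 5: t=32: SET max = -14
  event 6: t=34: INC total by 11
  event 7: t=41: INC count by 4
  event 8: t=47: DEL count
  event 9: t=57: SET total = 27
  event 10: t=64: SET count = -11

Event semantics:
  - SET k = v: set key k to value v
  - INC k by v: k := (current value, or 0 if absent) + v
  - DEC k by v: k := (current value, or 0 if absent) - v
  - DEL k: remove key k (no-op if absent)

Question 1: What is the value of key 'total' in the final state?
Answer: 27

Derivation:
Track key 'total' through all 10 events:
  event 1 (t=5: INC max by 13): total unchanged
  event 2 (t=9: INC count by 15): total unchanged
  event 3 (t=17: SET total = 8): total (absent) -> 8
  event 4 (t=22: DEC total by 9): total 8 -> -1
  event 5 (t=32: SET max = -14): total unchanged
  event 6 (t=34: INC total by 11): total -1 -> 10
  event 7 (t=41: INC count by 4): total unchanged
  event 8 (t=47: DEL count): total unchanged
  event 9 (t=57: SET total = 27): total 10 -> 27
  event 10 (t=64: SET count = -11): total unchanged
Final: total = 27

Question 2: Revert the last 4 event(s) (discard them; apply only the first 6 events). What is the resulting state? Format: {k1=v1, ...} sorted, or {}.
Keep first 6 events (discard last 4):
  after event 1 (t=5: INC max by 13): {max=13}
  after event 2 (t=9: INC count by 15): {count=15, max=13}
  after event 3 (t=17: SET total = 8): {count=15, max=13, total=8}
  after event 4 (t=22: DEC total by 9): {count=15, max=13, total=-1}
  after event 5 (t=32: SET max = -14): {count=15, max=-14, total=-1}
  after event 6 (t=34: INC total by 11): {count=15, max=-14, total=10}

Answer: {count=15, max=-14, total=10}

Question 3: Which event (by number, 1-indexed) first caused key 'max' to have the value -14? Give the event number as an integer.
Answer: 5

Derivation:
Looking for first event where max becomes -14:
  event 1: max = 13
  event 2: max = 13
  event 3: max = 13
  event 4: max = 13
  event 5: max 13 -> -14  <-- first match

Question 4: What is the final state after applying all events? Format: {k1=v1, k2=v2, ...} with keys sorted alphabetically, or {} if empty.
Answer: {count=-11, max=-14, total=27}

Derivation:
  after event 1 (t=5: INC max by 13): {max=13}
  after event 2 (t=9: INC count by 15): {count=15, max=13}
  after event 3 (t=17: SET total = 8): {count=15, max=13, total=8}
  after event 4 (t=22: DEC total by 9): {count=15, max=13, total=-1}
  after event 5 (t=32: SET max = -14): {count=15, max=-14, total=-1}
  after event 6 (t=34: INC total by 11): {count=15, max=-14, total=10}
  after event 7 (t=41: INC count by 4): {count=19, max=-14, total=10}
  after event 8 (t=47: DEL count): {max=-14, total=10}
  after event 9 (t=57: SET total = 27): {max=-14, total=27}
  after event 10 (t=64: SET count = -11): {count=-11, max=-14, total=27}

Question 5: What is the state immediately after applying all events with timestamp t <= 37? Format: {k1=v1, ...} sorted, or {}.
Answer: {count=15, max=-14, total=10}

Derivation:
Apply events with t <= 37 (6 events):
  after event 1 (t=5: INC max by 13): {max=13}
  after event 2 (t=9: INC count by 15): {count=15, max=13}
  after event 3 (t=17: SET total = 8): {count=15, max=13, total=8}
  after event 4 (t=22: DEC total by 9): {count=15, max=13, total=-1}
  after event 5 (t=32: SET max = -14): {count=15, max=-14, total=-1}
  after event 6 (t=34: INC total by 11): {count=15, max=-14, total=10}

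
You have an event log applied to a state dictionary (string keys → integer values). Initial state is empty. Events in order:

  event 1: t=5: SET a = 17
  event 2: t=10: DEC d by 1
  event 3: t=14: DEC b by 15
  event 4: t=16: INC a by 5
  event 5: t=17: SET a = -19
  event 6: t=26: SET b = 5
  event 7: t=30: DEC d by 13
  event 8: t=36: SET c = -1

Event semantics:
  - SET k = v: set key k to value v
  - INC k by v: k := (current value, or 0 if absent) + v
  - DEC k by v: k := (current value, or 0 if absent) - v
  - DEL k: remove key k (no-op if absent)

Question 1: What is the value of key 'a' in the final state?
Answer: -19

Derivation:
Track key 'a' through all 8 events:
  event 1 (t=5: SET a = 17): a (absent) -> 17
  event 2 (t=10: DEC d by 1): a unchanged
  event 3 (t=14: DEC b by 15): a unchanged
  event 4 (t=16: INC a by 5): a 17 -> 22
  event 5 (t=17: SET a = -19): a 22 -> -19
  event 6 (t=26: SET b = 5): a unchanged
  event 7 (t=30: DEC d by 13): a unchanged
  event 8 (t=36: SET c = -1): a unchanged
Final: a = -19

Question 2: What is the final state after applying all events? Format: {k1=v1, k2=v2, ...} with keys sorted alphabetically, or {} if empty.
  after event 1 (t=5: SET a = 17): {a=17}
  after event 2 (t=10: DEC d by 1): {a=17, d=-1}
  after event 3 (t=14: DEC b by 15): {a=17, b=-15, d=-1}
  after event 4 (t=16: INC a by 5): {a=22, b=-15, d=-1}
  after event 5 (t=17: SET a = -19): {a=-19, b=-15, d=-1}
  after event 6 (t=26: SET b = 5): {a=-19, b=5, d=-1}
  after event 7 (t=30: DEC d by 13): {a=-19, b=5, d=-14}
  after event 8 (t=36: SET c = -1): {a=-19, b=5, c=-1, d=-14}

Answer: {a=-19, b=5, c=-1, d=-14}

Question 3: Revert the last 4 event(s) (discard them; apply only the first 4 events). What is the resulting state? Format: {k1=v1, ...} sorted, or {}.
Keep first 4 events (discard last 4):
  after event 1 (t=5: SET a = 17): {a=17}
  after event 2 (t=10: DEC d by 1): {a=17, d=-1}
  after event 3 (t=14: DEC b by 15): {a=17, b=-15, d=-1}
  after event 4 (t=16: INC a by 5): {a=22, b=-15, d=-1}

Answer: {a=22, b=-15, d=-1}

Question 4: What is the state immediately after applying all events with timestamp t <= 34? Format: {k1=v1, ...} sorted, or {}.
Answer: {a=-19, b=5, d=-14}

Derivation:
Apply events with t <= 34 (7 events):
  after event 1 (t=5: SET a = 17): {a=17}
  after event 2 (t=10: DEC d by 1): {a=17, d=-1}
  after event 3 (t=14: DEC b by 15): {a=17, b=-15, d=-1}
  after event 4 (t=16: INC a by 5): {a=22, b=-15, d=-1}
  after event 5 (t=17: SET a = -19): {a=-19, b=-15, d=-1}
  after event 6 (t=26: SET b = 5): {a=-19, b=5, d=-1}
  after event 7 (t=30: DEC d by 13): {a=-19, b=5, d=-14}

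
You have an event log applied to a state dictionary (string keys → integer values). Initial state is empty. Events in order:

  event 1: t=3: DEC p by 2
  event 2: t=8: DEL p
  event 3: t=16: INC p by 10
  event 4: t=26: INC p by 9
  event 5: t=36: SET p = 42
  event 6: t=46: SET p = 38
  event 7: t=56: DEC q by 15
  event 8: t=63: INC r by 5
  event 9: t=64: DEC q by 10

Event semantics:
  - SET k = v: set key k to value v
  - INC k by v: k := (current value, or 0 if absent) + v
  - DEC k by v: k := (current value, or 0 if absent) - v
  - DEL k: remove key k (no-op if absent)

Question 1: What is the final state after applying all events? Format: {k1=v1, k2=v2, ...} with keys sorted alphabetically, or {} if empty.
Answer: {p=38, q=-25, r=5}

Derivation:
  after event 1 (t=3: DEC p by 2): {p=-2}
  after event 2 (t=8: DEL p): {}
  after event 3 (t=16: INC p by 10): {p=10}
  after event 4 (t=26: INC p by 9): {p=19}
  after event 5 (t=36: SET p = 42): {p=42}
  after event 6 (t=46: SET p = 38): {p=38}
  after event 7 (t=56: DEC q by 15): {p=38, q=-15}
  after event 8 (t=63: INC r by 5): {p=38, q=-15, r=5}
  after event 9 (t=64: DEC q by 10): {p=38, q=-25, r=5}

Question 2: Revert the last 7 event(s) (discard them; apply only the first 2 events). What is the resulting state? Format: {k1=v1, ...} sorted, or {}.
Keep first 2 events (discard last 7):
  after event 1 (t=3: DEC p by 2): {p=-2}
  after event 2 (t=8: DEL p): {}

Answer: {}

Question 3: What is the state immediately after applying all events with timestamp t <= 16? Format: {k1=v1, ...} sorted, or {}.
Apply events with t <= 16 (3 events):
  after event 1 (t=3: DEC p by 2): {p=-2}
  after event 2 (t=8: DEL p): {}
  after event 3 (t=16: INC p by 10): {p=10}

Answer: {p=10}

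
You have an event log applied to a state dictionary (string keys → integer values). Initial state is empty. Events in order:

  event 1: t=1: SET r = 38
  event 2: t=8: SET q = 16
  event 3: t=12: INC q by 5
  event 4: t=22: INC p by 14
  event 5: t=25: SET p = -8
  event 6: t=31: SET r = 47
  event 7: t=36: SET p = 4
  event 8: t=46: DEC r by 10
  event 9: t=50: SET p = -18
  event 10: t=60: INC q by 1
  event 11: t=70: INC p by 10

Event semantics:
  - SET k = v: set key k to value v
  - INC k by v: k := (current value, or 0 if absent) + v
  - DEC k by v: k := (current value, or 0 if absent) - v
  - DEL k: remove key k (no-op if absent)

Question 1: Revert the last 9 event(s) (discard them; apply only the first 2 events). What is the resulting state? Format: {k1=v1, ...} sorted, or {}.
Answer: {q=16, r=38}

Derivation:
Keep first 2 events (discard last 9):
  after event 1 (t=1: SET r = 38): {r=38}
  after event 2 (t=8: SET q = 16): {q=16, r=38}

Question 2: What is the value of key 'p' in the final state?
Answer: -8

Derivation:
Track key 'p' through all 11 events:
  event 1 (t=1: SET r = 38): p unchanged
  event 2 (t=8: SET q = 16): p unchanged
  event 3 (t=12: INC q by 5): p unchanged
  event 4 (t=22: INC p by 14): p (absent) -> 14
  event 5 (t=25: SET p = -8): p 14 -> -8
  event 6 (t=31: SET r = 47): p unchanged
  event 7 (t=36: SET p = 4): p -8 -> 4
  event 8 (t=46: DEC r by 10): p unchanged
  event 9 (t=50: SET p = -18): p 4 -> -18
  event 10 (t=60: INC q by 1): p unchanged
  event 11 (t=70: INC p by 10): p -18 -> -8
Final: p = -8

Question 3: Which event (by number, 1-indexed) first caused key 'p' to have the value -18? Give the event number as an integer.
Looking for first event where p becomes -18:
  event 4: p = 14
  event 5: p = -8
  event 6: p = -8
  event 7: p = 4
  event 8: p = 4
  event 9: p 4 -> -18  <-- first match

Answer: 9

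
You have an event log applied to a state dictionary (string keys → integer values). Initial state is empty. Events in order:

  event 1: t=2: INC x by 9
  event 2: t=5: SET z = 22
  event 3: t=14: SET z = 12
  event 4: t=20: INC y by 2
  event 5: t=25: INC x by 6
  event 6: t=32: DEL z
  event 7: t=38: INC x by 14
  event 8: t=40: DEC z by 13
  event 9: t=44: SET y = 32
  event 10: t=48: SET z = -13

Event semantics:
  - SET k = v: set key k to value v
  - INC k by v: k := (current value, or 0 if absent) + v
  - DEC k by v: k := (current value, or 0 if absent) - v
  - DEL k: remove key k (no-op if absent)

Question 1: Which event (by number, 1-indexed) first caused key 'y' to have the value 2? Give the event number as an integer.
Answer: 4

Derivation:
Looking for first event where y becomes 2:
  event 4: y (absent) -> 2  <-- first match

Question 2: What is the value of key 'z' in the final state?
Answer: -13

Derivation:
Track key 'z' through all 10 events:
  event 1 (t=2: INC x by 9): z unchanged
  event 2 (t=5: SET z = 22): z (absent) -> 22
  event 3 (t=14: SET z = 12): z 22 -> 12
  event 4 (t=20: INC y by 2): z unchanged
  event 5 (t=25: INC x by 6): z unchanged
  event 6 (t=32: DEL z): z 12 -> (absent)
  event 7 (t=38: INC x by 14): z unchanged
  event 8 (t=40: DEC z by 13): z (absent) -> -13
  event 9 (t=44: SET y = 32): z unchanged
  event 10 (t=48: SET z = -13): z -13 -> -13
Final: z = -13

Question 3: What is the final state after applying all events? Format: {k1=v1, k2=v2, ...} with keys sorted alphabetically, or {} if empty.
  after event 1 (t=2: INC x by 9): {x=9}
  after event 2 (t=5: SET z = 22): {x=9, z=22}
  after event 3 (t=14: SET z = 12): {x=9, z=12}
  after event 4 (t=20: INC y by 2): {x=9, y=2, z=12}
  after event 5 (t=25: INC x by 6): {x=15, y=2, z=12}
  after event 6 (t=32: DEL z): {x=15, y=2}
  after event 7 (t=38: INC x by 14): {x=29, y=2}
  after event 8 (t=40: DEC z by 13): {x=29, y=2, z=-13}
  after event 9 (t=44: SET y = 32): {x=29, y=32, z=-13}
  after event 10 (t=48: SET z = -13): {x=29, y=32, z=-13}

Answer: {x=29, y=32, z=-13}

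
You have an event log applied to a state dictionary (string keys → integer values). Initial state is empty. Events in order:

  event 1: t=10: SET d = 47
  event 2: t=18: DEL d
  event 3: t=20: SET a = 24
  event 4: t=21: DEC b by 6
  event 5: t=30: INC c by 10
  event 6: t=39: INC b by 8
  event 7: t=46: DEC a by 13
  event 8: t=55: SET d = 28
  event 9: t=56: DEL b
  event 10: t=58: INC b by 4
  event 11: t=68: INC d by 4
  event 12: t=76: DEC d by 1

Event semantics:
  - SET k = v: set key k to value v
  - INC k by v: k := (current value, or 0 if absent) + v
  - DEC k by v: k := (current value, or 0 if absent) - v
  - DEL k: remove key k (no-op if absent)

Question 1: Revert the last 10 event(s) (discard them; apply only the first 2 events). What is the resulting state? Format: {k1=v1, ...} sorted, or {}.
Keep first 2 events (discard last 10):
  after event 1 (t=10: SET d = 47): {d=47}
  after event 2 (t=18: DEL d): {}

Answer: {}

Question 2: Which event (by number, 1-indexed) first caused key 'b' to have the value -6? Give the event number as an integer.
Answer: 4

Derivation:
Looking for first event where b becomes -6:
  event 4: b (absent) -> -6  <-- first match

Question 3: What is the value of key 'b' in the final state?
Answer: 4

Derivation:
Track key 'b' through all 12 events:
  event 1 (t=10: SET d = 47): b unchanged
  event 2 (t=18: DEL d): b unchanged
  event 3 (t=20: SET a = 24): b unchanged
  event 4 (t=21: DEC b by 6): b (absent) -> -6
  event 5 (t=30: INC c by 10): b unchanged
  event 6 (t=39: INC b by 8): b -6 -> 2
  event 7 (t=46: DEC a by 13): b unchanged
  event 8 (t=55: SET d = 28): b unchanged
  event 9 (t=56: DEL b): b 2 -> (absent)
  event 10 (t=58: INC b by 4): b (absent) -> 4
  event 11 (t=68: INC d by 4): b unchanged
  event 12 (t=76: DEC d by 1): b unchanged
Final: b = 4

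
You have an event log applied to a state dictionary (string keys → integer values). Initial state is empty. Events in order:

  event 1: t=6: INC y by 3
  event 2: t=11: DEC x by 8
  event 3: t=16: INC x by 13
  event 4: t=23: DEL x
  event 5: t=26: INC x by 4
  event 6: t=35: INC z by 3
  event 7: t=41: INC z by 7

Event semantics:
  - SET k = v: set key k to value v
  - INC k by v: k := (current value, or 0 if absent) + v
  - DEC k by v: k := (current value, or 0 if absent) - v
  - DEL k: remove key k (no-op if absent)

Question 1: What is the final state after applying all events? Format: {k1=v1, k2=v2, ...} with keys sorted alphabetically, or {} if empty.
Answer: {x=4, y=3, z=10}

Derivation:
  after event 1 (t=6: INC y by 3): {y=3}
  after event 2 (t=11: DEC x by 8): {x=-8, y=3}
  after event 3 (t=16: INC x by 13): {x=5, y=3}
  after event 4 (t=23: DEL x): {y=3}
  after event 5 (t=26: INC x by 4): {x=4, y=3}
  after event 6 (t=35: INC z by 3): {x=4, y=3, z=3}
  after event 7 (t=41: INC z by 7): {x=4, y=3, z=10}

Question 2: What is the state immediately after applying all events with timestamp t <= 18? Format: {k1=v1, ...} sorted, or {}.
Apply events with t <= 18 (3 events):
  after event 1 (t=6: INC y by 3): {y=3}
  after event 2 (t=11: DEC x by 8): {x=-8, y=3}
  after event 3 (t=16: INC x by 13): {x=5, y=3}

Answer: {x=5, y=3}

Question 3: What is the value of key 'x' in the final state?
Track key 'x' through all 7 events:
  event 1 (t=6: INC y by 3): x unchanged
  event 2 (t=11: DEC x by 8): x (absent) -> -8
  event 3 (t=16: INC x by 13): x -8 -> 5
  event 4 (t=23: DEL x): x 5 -> (absent)
  event 5 (t=26: INC x by 4): x (absent) -> 4
  event 6 (t=35: INC z by 3): x unchanged
  event 7 (t=41: INC z by 7): x unchanged
Final: x = 4

Answer: 4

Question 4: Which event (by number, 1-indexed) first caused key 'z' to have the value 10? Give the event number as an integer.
Looking for first event where z becomes 10:
  event 6: z = 3
  event 7: z 3 -> 10  <-- first match

Answer: 7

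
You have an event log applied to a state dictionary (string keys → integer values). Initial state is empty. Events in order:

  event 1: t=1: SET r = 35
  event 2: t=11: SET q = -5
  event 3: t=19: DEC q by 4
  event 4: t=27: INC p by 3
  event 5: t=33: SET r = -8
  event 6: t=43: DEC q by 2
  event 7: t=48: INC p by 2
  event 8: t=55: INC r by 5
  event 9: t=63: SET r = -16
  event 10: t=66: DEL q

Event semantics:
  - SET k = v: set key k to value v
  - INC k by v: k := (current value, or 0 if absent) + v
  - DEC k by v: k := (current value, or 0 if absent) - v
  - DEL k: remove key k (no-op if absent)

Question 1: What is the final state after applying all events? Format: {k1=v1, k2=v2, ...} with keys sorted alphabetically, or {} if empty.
Answer: {p=5, r=-16}

Derivation:
  after event 1 (t=1: SET r = 35): {r=35}
  after event 2 (t=11: SET q = -5): {q=-5, r=35}
  after event 3 (t=19: DEC q by 4): {q=-9, r=35}
  after event 4 (t=27: INC p by 3): {p=3, q=-9, r=35}
  after event 5 (t=33: SET r = -8): {p=3, q=-9, r=-8}
  after event 6 (t=43: DEC q by 2): {p=3, q=-11, r=-8}
  after event 7 (t=48: INC p by 2): {p=5, q=-11, r=-8}
  after event 8 (t=55: INC r by 5): {p=5, q=-11, r=-3}
  after event 9 (t=63: SET r = -16): {p=5, q=-11, r=-16}
  after event 10 (t=66: DEL q): {p=5, r=-16}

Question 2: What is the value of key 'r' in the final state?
Answer: -16

Derivation:
Track key 'r' through all 10 events:
  event 1 (t=1: SET r = 35): r (absent) -> 35
  event 2 (t=11: SET q = -5): r unchanged
  event 3 (t=19: DEC q by 4): r unchanged
  event 4 (t=27: INC p by 3): r unchanged
  event 5 (t=33: SET r = -8): r 35 -> -8
  event 6 (t=43: DEC q by 2): r unchanged
  event 7 (t=48: INC p by 2): r unchanged
  event 8 (t=55: INC r by 5): r -8 -> -3
  event 9 (t=63: SET r = -16): r -3 -> -16
  event 10 (t=66: DEL q): r unchanged
Final: r = -16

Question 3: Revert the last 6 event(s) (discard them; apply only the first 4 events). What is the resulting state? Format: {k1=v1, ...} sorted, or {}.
Answer: {p=3, q=-9, r=35}

Derivation:
Keep first 4 events (discard last 6):
  after event 1 (t=1: SET r = 35): {r=35}
  after event 2 (t=11: SET q = -5): {q=-5, r=35}
  after event 3 (t=19: DEC q by 4): {q=-9, r=35}
  after event 4 (t=27: INC p by 3): {p=3, q=-9, r=35}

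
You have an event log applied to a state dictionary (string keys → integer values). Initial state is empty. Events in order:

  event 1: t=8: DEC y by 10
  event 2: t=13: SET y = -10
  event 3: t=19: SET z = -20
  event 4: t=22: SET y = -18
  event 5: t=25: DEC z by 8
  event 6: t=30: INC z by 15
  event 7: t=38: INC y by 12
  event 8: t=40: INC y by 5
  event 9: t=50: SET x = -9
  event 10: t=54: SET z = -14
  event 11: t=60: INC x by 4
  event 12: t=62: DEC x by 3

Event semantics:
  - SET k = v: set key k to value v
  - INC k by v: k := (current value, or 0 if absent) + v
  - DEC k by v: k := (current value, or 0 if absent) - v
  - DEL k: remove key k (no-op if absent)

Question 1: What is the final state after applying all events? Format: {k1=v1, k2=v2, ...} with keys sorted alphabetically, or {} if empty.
  after event 1 (t=8: DEC y by 10): {y=-10}
  after event 2 (t=13: SET y = -10): {y=-10}
  after event 3 (t=19: SET z = -20): {y=-10, z=-20}
  after event 4 (t=22: SET y = -18): {y=-18, z=-20}
  after event 5 (t=25: DEC z by 8): {y=-18, z=-28}
  after event 6 (t=30: INC z by 15): {y=-18, z=-13}
  after event 7 (t=38: INC y by 12): {y=-6, z=-13}
  after event 8 (t=40: INC y by 5): {y=-1, z=-13}
  after event 9 (t=50: SET x = -9): {x=-9, y=-1, z=-13}
  after event 10 (t=54: SET z = -14): {x=-9, y=-1, z=-14}
  after event 11 (t=60: INC x by 4): {x=-5, y=-1, z=-14}
  after event 12 (t=62: DEC x by 3): {x=-8, y=-1, z=-14}

Answer: {x=-8, y=-1, z=-14}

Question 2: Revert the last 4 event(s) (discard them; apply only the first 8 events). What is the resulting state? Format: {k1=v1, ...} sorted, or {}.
Answer: {y=-1, z=-13}

Derivation:
Keep first 8 events (discard last 4):
  after event 1 (t=8: DEC y by 10): {y=-10}
  after event 2 (t=13: SET y = -10): {y=-10}
  after event 3 (t=19: SET z = -20): {y=-10, z=-20}
  after event 4 (t=22: SET y = -18): {y=-18, z=-20}
  after event 5 (t=25: DEC z by 8): {y=-18, z=-28}
  after event 6 (t=30: INC z by 15): {y=-18, z=-13}
  after event 7 (t=38: INC y by 12): {y=-6, z=-13}
  after event 8 (t=40: INC y by 5): {y=-1, z=-13}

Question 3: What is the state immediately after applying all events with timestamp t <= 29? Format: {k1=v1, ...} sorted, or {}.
Answer: {y=-18, z=-28}

Derivation:
Apply events with t <= 29 (5 events):
  after event 1 (t=8: DEC y by 10): {y=-10}
  after event 2 (t=13: SET y = -10): {y=-10}
  after event 3 (t=19: SET z = -20): {y=-10, z=-20}
  after event 4 (t=22: SET y = -18): {y=-18, z=-20}
  after event 5 (t=25: DEC z by 8): {y=-18, z=-28}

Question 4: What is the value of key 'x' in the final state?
Track key 'x' through all 12 events:
  event 1 (t=8: DEC y by 10): x unchanged
  event 2 (t=13: SET y = -10): x unchanged
  event 3 (t=19: SET z = -20): x unchanged
  event 4 (t=22: SET y = -18): x unchanged
  event 5 (t=25: DEC z by 8): x unchanged
  event 6 (t=30: INC z by 15): x unchanged
  event 7 (t=38: INC y by 12): x unchanged
  event 8 (t=40: INC y by 5): x unchanged
  event 9 (t=50: SET x = -9): x (absent) -> -9
  event 10 (t=54: SET z = -14): x unchanged
  event 11 (t=60: INC x by 4): x -9 -> -5
  event 12 (t=62: DEC x by 3): x -5 -> -8
Final: x = -8

Answer: -8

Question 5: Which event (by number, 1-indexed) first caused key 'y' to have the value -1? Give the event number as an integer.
Looking for first event where y becomes -1:
  event 1: y = -10
  event 2: y = -10
  event 3: y = -10
  event 4: y = -18
  event 5: y = -18
  event 6: y = -18
  event 7: y = -6
  event 8: y -6 -> -1  <-- first match

Answer: 8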